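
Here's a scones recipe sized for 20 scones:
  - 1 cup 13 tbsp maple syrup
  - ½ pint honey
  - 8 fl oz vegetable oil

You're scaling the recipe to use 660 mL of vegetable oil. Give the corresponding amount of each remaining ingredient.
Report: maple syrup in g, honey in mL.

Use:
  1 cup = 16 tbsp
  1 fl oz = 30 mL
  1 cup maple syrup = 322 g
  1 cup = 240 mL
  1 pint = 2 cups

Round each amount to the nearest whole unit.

maple syrup: 1605 g; honey: 660 mL

The original recipe has 240 mL of vegetable oil, so the scaling factor is 660 ÷ 240 = 11/4 = 2.75.
maple syrup: (1 cup + 13 tbsp = 1.8125 cup) × 11/4 × 322 g/cup ≈ 1605 g
honey: 0.5 pint × 11/4 × 2 cup/pint × 240 mL/cup = 660 mL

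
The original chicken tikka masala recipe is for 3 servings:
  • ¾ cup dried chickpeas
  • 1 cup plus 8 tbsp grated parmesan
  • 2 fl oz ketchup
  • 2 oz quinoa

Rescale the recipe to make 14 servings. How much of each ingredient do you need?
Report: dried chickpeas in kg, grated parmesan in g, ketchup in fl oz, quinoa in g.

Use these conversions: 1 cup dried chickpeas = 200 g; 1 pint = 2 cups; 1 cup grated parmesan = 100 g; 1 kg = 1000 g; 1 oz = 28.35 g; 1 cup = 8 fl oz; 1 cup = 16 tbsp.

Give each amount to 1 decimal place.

dried chickpeas: 0.7 kg; grated parmesan: 700.0 g; ketchup: 9.3 fl oz; quinoa: 264.6 g

Scaling factor: 14/3.
dried chickpeas: 0.75 cup × 14/3 × 200 g/cup ÷ 1000 g/kg = 0.7 kg
grated parmesan: (1 cup + 8 tbsp = 1.5 cup) × 14/3 × 100 g/cup = 700.0 g
ketchup: 2 fl oz × 14/3 ≈ 9.3 fl oz
quinoa: 2 oz × 14/3 × 28.35 g/oz = 264.6 g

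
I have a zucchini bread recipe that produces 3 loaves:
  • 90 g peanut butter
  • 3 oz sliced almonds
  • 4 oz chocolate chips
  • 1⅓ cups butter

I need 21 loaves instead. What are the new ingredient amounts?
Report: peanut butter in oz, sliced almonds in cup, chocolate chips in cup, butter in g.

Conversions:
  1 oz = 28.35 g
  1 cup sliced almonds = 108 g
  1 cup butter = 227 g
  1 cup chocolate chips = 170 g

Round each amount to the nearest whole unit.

Scaling factor: 21/3 = 7.
peanut butter: 90 g × 7 ÷ 28.35 g/oz ≈ 22 oz
sliced almonds: 3 oz × 7 × 28.35 g/oz ÷ 108 g/cup ≈ 6 cup
chocolate chips: 4 oz × 7 × 28.35 g/oz ÷ 170 g/cup ≈ 5 cup
butter: 4/3 cup × 7 × 227 g/cup ≈ 2119 g

peanut butter: 22 oz; sliced almonds: 6 cup; chocolate chips: 5 cup; butter: 2119 g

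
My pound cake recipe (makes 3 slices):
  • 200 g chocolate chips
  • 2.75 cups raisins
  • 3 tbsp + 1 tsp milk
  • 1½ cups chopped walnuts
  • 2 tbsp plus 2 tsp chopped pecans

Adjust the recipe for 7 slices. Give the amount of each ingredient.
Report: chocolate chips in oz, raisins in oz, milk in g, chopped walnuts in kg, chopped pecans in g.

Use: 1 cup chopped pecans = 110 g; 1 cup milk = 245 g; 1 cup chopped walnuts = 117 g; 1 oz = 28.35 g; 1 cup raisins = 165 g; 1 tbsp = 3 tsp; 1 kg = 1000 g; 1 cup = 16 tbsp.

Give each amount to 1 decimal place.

chocolate chips: 16.5 oz; raisins: 37.3 oz; milk: 119.1 g; chopped walnuts: 0.4 kg; chopped pecans: 42.8 g

Scaling factor: 7/3.
chocolate chips: 200 g × 7/3 ÷ 28.35 g/oz ≈ 16.5 oz
raisins: 2.75 cup × 7/3 × 165 g/cup ÷ 28.35 g/oz ≈ 37.3 oz
milk: (3 tbsp + 1 tsp = 10/3 tbsp) × 7/3 ÷ 16 tbsp/cup × 245 g/cup ≈ 119.1 g
chopped walnuts: 1.5 cup × 7/3 × 117 g/cup ÷ 1000 g/kg ≈ 0.4 kg
chopped pecans: (2 tbsp + 2 tsp = 8/3 tbsp) × 7/3 ÷ 16 tbsp/cup × 110 g/cup ≈ 42.8 g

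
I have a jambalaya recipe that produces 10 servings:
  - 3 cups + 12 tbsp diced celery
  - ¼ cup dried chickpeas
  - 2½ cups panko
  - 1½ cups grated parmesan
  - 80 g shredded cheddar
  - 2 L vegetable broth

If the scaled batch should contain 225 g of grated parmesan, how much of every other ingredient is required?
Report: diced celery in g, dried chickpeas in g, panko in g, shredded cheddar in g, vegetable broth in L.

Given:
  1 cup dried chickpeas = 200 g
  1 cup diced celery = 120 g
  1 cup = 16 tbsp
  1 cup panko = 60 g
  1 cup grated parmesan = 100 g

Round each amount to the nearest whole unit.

The original recipe has 150 g of grated parmesan, so the scaling factor is 225 ÷ 150 = 3/2 = 1.5.
diced celery: (3 cup + 12 tbsp = 3.75 cup) × 3/2 × 120 g/cup = 675 g
dried chickpeas: 0.25 cup × 3/2 × 200 g/cup = 75 g
panko: 2.5 cup × 3/2 × 60 g/cup = 225 g
shredded cheddar: 80 g × 3/2 = 120 g
vegetable broth: 2 L × 3/2 = 3 L

diced celery: 675 g; dried chickpeas: 75 g; panko: 225 g; shredded cheddar: 120 g; vegetable broth: 3 L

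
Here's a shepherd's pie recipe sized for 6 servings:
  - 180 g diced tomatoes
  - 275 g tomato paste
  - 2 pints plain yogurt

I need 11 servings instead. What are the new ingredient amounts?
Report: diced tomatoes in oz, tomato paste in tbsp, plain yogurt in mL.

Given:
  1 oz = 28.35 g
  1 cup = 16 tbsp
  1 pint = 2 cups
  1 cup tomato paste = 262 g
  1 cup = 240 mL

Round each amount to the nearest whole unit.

Scaling factor: 11/6.
diced tomatoes: 180 g × 11/6 ÷ 28.35 g/oz ≈ 12 oz
tomato paste: 275 g × 11/6 ÷ 262 g/cup × 16 tbsp/cup ≈ 31 tbsp
plain yogurt: 2 pint × 11/6 × 2 cup/pint × 240 mL/cup = 1760 mL

diced tomatoes: 12 oz; tomato paste: 31 tbsp; plain yogurt: 1760 mL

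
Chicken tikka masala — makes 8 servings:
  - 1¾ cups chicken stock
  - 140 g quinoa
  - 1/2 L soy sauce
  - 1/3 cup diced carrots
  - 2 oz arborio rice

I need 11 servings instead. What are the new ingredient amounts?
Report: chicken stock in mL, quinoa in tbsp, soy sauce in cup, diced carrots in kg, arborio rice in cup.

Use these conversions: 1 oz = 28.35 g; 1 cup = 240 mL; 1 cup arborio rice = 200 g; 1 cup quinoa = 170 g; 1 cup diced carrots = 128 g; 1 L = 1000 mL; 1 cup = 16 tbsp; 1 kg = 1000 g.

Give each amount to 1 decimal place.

Scaling factor: 11/8 = 1.375.
chicken stock: 1.75 cup × 11/8 × 240 mL/cup = 577.5 mL
quinoa: 140 g × 11/8 ÷ 170 g/cup × 16 tbsp/cup ≈ 18.1 tbsp
soy sauce: 0.5 L × 11/8 × 1000 mL/L ÷ 240 mL/cup ≈ 2.9 cup
diced carrots: 1/3 cup × 11/8 × 128 g/cup ÷ 1000 g/kg ≈ 0.1 kg
arborio rice: 2 oz × 11/8 × 28.35 g/oz ÷ 200 g/cup ≈ 0.4 cup

chicken stock: 577.5 mL; quinoa: 18.1 tbsp; soy sauce: 2.9 cup; diced carrots: 0.1 kg; arborio rice: 0.4 cup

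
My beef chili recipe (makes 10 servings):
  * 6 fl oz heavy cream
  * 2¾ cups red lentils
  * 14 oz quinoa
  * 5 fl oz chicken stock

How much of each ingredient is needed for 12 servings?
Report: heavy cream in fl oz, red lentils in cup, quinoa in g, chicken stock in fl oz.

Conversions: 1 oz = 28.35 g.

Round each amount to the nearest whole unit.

heavy cream: 7 fl oz; red lentils: 3 cup; quinoa: 476 g; chicken stock: 6 fl oz

Scaling factor: 12/10 = 6/5 = 1.2.
heavy cream: 6 fl oz × 6/5 ≈ 7 fl oz
red lentils: 2.75 cup × 6/5 ≈ 3 cup
quinoa: 14 oz × 6/5 × 28.35 g/oz ≈ 476 g
chicken stock: 5 fl oz × 6/5 = 6 fl oz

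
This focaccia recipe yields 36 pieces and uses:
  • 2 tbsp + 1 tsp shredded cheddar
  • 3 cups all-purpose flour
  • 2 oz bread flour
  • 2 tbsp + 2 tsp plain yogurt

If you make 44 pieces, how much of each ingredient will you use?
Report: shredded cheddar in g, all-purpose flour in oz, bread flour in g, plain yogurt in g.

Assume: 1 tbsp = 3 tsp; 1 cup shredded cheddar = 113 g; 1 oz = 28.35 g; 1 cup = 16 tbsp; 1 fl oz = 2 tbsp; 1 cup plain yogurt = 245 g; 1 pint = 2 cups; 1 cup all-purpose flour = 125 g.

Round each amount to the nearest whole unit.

shredded cheddar: 20 g; all-purpose flour: 16 oz; bread flour: 69 g; plain yogurt: 50 g

Scaling factor: 44/36 = 11/9.
shredded cheddar: (2 tbsp + 1 tsp = 7/3 tbsp) × 11/9 ÷ 16 tbsp/cup × 113 g/cup ≈ 20 g
all-purpose flour: 3 cup × 11/9 × 125 g/cup ÷ 28.35 g/oz ≈ 16 oz
bread flour: 2 oz × 11/9 × 28.35 g/oz ≈ 69 g
plain yogurt: (2 tbsp + 2 tsp = 8/3 tbsp) × 11/9 ÷ 16 tbsp/cup × 245 g/cup ≈ 50 g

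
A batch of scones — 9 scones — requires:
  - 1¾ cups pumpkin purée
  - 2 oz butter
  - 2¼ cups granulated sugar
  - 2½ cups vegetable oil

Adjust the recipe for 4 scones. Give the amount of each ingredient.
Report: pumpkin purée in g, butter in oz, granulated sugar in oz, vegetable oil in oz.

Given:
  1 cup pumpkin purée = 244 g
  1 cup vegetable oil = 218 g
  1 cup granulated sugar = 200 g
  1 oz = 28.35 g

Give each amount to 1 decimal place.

Scaling factor: 4/9.
pumpkin purée: 1.75 cup × 4/9 × 244 g/cup ≈ 189.8 g
butter: 2 oz × 4/9 ≈ 0.9 oz
granulated sugar: 2.25 cup × 4/9 × 200 g/cup ÷ 28.35 g/oz ≈ 7.1 oz
vegetable oil: 2.5 cup × 4/9 × 218 g/cup ÷ 28.35 g/oz ≈ 8.5 oz

pumpkin purée: 189.8 g; butter: 0.9 oz; granulated sugar: 7.1 oz; vegetable oil: 8.5 oz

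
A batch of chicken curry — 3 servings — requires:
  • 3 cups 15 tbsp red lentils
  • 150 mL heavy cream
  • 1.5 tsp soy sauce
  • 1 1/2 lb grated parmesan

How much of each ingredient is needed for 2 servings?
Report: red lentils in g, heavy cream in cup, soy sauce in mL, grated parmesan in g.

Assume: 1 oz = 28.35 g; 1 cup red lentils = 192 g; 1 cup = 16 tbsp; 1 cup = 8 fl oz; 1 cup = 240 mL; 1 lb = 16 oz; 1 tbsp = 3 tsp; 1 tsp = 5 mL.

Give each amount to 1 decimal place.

red lentils: 504.0 g; heavy cream: 0.4 cup; soy sauce: 5.0 mL; grated parmesan: 453.6 g

Scaling factor: 2/3.
red lentils: (3 cup + 15 tbsp = 3.9375 cup) × 2/3 × 192 g/cup = 504.0 g
heavy cream: 150 mL × 2/3 ÷ 240 mL/cup ≈ 0.4 cup
soy sauce: 1.5 tsp × 2/3 × 5 mL/tsp = 5.0 mL
grated parmesan: 1.5 lb × 2/3 × 16 oz/lb × 28.35 g/oz = 453.6 g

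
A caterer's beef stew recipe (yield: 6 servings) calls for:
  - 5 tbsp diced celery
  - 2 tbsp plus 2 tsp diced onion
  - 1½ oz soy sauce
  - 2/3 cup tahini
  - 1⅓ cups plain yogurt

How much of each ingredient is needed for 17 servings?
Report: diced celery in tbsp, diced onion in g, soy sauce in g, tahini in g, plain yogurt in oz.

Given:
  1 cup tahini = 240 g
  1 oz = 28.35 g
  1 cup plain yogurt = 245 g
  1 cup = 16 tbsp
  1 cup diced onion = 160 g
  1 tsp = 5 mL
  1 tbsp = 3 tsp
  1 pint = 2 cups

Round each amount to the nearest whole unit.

Scaling factor: 17/6.
diced celery: 5 tbsp × 17/6 ≈ 14 tbsp
diced onion: (2 tbsp + 2 tsp = 8/3 tbsp) × 17/6 ÷ 16 tbsp/cup × 160 g/cup ≈ 76 g
soy sauce: 1.5 oz × 17/6 × 28.35 g/oz ≈ 120 g
tahini: 2/3 cup × 17/6 × 240 g/cup ≈ 453 g
plain yogurt: 4/3 cup × 17/6 × 245 g/cup ÷ 28.35 g/oz ≈ 33 oz

diced celery: 14 tbsp; diced onion: 76 g; soy sauce: 120 g; tahini: 453 g; plain yogurt: 33 oz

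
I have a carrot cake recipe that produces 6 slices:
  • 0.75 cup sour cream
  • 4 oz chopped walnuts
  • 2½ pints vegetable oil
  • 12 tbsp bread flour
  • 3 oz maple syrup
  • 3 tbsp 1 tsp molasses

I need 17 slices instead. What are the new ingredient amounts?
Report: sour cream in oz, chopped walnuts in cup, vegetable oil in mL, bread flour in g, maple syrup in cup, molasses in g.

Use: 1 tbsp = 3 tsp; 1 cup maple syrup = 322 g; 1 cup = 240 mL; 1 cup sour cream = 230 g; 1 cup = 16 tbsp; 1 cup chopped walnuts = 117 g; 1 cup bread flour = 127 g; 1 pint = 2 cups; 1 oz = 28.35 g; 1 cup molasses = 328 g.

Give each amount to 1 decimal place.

sour cream: 17.2 oz; chopped walnuts: 2.7 cup; vegetable oil: 3400.0 mL; bread flour: 269.9 g; maple syrup: 0.7 cup; molasses: 193.6 g

Scaling factor: 17/6.
sour cream: 0.75 cup × 17/6 × 230 g/cup ÷ 28.35 g/oz ≈ 17.2 oz
chopped walnuts: 4 oz × 17/6 × 28.35 g/oz ÷ 117 g/cup ≈ 2.7 cup
vegetable oil: 2.5 pint × 17/6 × 2 cup/pint × 240 mL/cup = 3400.0 mL
bread flour: 12 tbsp × 17/6 ÷ 16 tbsp/cup × 127 g/cup ≈ 269.9 g
maple syrup: 3 oz × 17/6 × 28.35 g/oz ÷ 322 g/cup ≈ 0.7 cup
molasses: (3 tbsp + 1 tsp = 10/3 tbsp) × 17/6 ÷ 16 tbsp/cup × 328 g/cup ≈ 193.6 g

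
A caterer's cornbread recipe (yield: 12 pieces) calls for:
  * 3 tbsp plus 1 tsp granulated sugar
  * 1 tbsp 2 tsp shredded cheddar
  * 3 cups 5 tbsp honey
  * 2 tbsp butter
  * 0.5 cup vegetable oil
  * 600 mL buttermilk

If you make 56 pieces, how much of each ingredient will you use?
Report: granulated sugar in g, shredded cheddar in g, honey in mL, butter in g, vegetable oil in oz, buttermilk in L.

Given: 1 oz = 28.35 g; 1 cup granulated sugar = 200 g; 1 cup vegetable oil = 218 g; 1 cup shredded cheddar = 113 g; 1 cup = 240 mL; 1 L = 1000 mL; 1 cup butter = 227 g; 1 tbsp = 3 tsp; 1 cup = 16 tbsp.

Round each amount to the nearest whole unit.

granulated sugar: 194 g; shredded cheddar: 55 g; honey: 3710 mL; butter: 132 g; vegetable oil: 18 oz; buttermilk: 3 L

Scaling factor: 56/12 = 14/3.
granulated sugar: (3 tbsp + 1 tsp = 10/3 tbsp) × 14/3 ÷ 16 tbsp/cup × 200 g/cup ≈ 194 g
shredded cheddar: (1 tbsp + 2 tsp = 5/3 tbsp) × 14/3 ÷ 16 tbsp/cup × 113 g/cup ≈ 55 g
honey: (3 cup + 5 tbsp = 3.3125 cup) × 14/3 × 240 mL/cup = 3710 mL
butter: 2 tbsp × 14/3 ÷ 16 tbsp/cup × 227 g/cup ≈ 132 g
vegetable oil: 0.5 cup × 14/3 × 218 g/cup ÷ 28.35 g/oz ≈ 18 oz
buttermilk: 600 mL × 14/3 ÷ 1000 mL/L ≈ 3 L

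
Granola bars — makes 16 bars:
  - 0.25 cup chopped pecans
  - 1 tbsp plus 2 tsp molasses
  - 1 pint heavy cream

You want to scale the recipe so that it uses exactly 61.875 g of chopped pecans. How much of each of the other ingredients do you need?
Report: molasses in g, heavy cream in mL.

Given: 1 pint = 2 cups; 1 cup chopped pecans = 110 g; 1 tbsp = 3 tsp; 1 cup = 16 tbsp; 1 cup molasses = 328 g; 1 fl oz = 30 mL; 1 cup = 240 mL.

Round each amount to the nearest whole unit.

molasses: 77 g; heavy cream: 1080 mL

The original recipe has 27.5 g of chopped pecans, so the scaling factor is 61.875 ÷ 27.5 = 9/4 = 2.25.
molasses: (1 tbsp + 2 tsp = 5/3 tbsp) × 9/4 ÷ 16 tbsp/cup × 328 g/cup ≈ 77 g
heavy cream: 1 pint × 9/4 × 2 cup/pint × 240 mL/cup = 1080 mL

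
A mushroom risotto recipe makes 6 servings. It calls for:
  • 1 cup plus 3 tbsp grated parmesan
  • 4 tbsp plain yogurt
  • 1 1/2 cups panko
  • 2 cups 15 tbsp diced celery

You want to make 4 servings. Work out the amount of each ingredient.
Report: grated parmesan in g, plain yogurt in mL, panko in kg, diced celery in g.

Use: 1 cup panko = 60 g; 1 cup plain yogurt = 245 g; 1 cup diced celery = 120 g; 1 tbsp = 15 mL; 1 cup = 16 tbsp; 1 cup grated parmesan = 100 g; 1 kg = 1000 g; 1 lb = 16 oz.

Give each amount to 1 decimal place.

Scaling factor: 4/6 = 2/3.
grated parmesan: (1 cup + 3 tbsp = 1.1875 cup) × 2/3 × 100 g/cup ≈ 79.2 g
plain yogurt: 4 tbsp × 2/3 × 15 mL/tbsp = 40.0 mL
panko: 1.5 cup × 2/3 × 60 g/cup ÷ 1000 g/kg ≈ 0.1 kg
diced celery: (2 cup + 15 tbsp = 2.9375 cup) × 2/3 × 120 g/cup = 235.0 g

grated parmesan: 79.2 g; plain yogurt: 40.0 mL; panko: 0.1 kg; diced celery: 235.0 g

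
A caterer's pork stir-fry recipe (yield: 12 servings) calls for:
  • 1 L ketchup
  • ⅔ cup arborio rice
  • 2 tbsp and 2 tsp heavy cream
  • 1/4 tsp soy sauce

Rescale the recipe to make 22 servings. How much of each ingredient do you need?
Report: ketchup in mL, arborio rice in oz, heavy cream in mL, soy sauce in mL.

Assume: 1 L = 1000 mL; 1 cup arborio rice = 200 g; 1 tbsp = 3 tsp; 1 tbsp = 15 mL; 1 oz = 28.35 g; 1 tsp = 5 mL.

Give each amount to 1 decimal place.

ketchup: 1833.3 mL; arborio rice: 8.6 oz; heavy cream: 73.3 mL; soy sauce: 2.3 mL

Scaling factor: 22/12 = 11/6.
ketchup: 1 L × 11/6 × 1000 mL/L ≈ 1833.3 mL
arborio rice: 2/3 cup × 11/6 × 200 g/cup ÷ 28.35 g/oz ≈ 8.6 oz
heavy cream: (2 tbsp + 2 tsp = 8/3 tbsp) × 11/6 × 15 mL/tbsp ≈ 73.3 mL
soy sauce: 0.25 tsp × 11/6 × 5 mL/tsp ≈ 2.3 mL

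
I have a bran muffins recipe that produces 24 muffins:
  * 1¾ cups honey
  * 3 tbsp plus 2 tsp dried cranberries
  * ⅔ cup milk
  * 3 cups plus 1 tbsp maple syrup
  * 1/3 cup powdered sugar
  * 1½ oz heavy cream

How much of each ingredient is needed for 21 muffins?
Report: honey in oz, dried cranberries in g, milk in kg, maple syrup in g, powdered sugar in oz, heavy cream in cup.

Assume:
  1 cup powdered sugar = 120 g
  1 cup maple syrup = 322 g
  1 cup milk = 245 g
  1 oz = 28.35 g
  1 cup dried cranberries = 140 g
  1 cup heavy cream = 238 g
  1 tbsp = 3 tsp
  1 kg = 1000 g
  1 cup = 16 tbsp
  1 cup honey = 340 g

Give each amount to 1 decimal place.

Scaling factor: 21/24 = 7/8 = 0.875.
honey: 1.75 cup × 7/8 × 340 g/cup ÷ 28.35 g/oz ≈ 18.4 oz
dried cranberries: (3 tbsp + 2 tsp = 11/3 tbsp) × 7/8 ÷ 16 tbsp/cup × 140 g/cup ≈ 28.1 g
milk: 2/3 cup × 7/8 × 245 g/cup ÷ 1000 g/kg ≈ 0.1 kg
maple syrup: (3 cup + 1 tbsp = 3.0625 cup) × 7/8 × 322 g/cup ≈ 862.9 g
powdered sugar: 1/3 cup × 7/8 × 120 g/cup ÷ 28.35 g/oz ≈ 1.2 oz
heavy cream: 1.5 oz × 7/8 × 28.35 g/oz ÷ 238 g/cup ≈ 0.2 cup

honey: 18.4 oz; dried cranberries: 28.1 g; milk: 0.1 kg; maple syrup: 862.9 g; powdered sugar: 1.2 oz; heavy cream: 0.2 cup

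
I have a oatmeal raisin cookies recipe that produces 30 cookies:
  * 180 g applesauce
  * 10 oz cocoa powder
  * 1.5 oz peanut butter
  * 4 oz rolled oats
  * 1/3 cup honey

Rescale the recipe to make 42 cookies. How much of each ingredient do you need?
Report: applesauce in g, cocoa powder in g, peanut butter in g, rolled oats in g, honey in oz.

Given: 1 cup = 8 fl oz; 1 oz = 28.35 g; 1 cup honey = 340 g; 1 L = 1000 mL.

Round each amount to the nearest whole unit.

Scaling factor: 42/30 = 7/5 = 1.4.
applesauce: 180 g × 7/5 = 252 g
cocoa powder: 10 oz × 7/5 × 28.35 g/oz ≈ 397 g
peanut butter: 1.5 oz × 7/5 × 28.35 g/oz ≈ 60 g
rolled oats: 4 oz × 7/5 × 28.35 g/oz ≈ 159 g
honey: 1/3 cup × 7/5 × 340 g/cup ÷ 28.35 g/oz ≈ 6 oz

applesauce: 252 g; cocoa powder: 397 g; peanut butter: 60 g; rolled oats: 159 g; honey: 6 oz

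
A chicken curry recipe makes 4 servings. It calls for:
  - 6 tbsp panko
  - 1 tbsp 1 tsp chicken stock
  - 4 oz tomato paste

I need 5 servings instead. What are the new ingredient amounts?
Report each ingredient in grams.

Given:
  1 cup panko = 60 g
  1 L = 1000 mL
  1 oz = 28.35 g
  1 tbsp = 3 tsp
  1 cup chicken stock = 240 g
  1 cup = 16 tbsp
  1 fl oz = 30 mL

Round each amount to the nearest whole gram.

panko: 28 g; chicken stock: 25 g; tomato paste: 142 g

Scaling factor: 5/4 = 1.25.
panko: 6 tbsp × 5/4 ÷ 16 tbsp/cup × 60 g/cup ≈ 28 g
chicken stock: (1 tbsp + 1 tsp = 4/3 tbsp) × 5/4 ÷ 16 tbsp/cup × 240 g/cup = 25 g
tomato paste: 4 oz × 5/4 × 28.35 g/oz ≈ 142 g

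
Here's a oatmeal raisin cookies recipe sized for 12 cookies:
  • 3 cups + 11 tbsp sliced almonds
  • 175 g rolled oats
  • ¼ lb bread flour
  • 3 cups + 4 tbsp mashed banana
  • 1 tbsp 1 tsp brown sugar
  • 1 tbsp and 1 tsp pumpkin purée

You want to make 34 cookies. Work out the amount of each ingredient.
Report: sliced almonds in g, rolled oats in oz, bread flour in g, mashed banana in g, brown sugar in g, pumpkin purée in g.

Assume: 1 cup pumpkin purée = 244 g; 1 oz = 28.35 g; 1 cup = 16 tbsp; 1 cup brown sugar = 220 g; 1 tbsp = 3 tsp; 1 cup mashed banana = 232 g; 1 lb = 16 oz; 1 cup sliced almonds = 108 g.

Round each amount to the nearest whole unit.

Scaling factor: 34/12 = 17/6.
sliced almonds: (3 cup + 11 tbsp = 3.6875 cup) × 17/6 × 108 g/cup ≈ 1128 g
rolled oats: 175 g × 17/6 ÷ 28.35 g/oz ≈ 17 oz
bread flour: 0.25 lb × 17/6 × 16 oz/lb × 28.35 g/oz ≈ 321 g
mashed banana: (3 cup + 4 tbsp = 3.25 cup) × 17/6 × 232 g/cup ≈ 2136 g
brown sugar: (1 tbsp + 1 tsp = 4/3 tbsp) × 17/6 ÷ 16 tbsp/cup × 220 g/cup ≈ 52 g
pumpkin purée: (1 tbsp + 1 tsp = 4/3 tbsp) × 17/6 ÷ 16 tbsp/cup × 244 g/cup ≈ 58 g

sliced almonds: 1128 g; rolled oats: 17 oz; bread flour: 321 g; mashed banana: 2136 g; brown sugar: 52 g; pumpkin purée: 58 g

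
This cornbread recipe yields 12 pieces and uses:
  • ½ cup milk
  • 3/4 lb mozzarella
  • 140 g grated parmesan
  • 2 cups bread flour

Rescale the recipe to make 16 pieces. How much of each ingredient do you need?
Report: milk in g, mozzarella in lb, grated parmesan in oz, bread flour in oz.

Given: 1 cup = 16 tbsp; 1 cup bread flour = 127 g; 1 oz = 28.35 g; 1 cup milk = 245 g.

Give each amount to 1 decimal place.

milk: 163.3 g; mozzarella: 1.0 lb; grated parmesan: 6.6 oz; bread flour: 11.9 oz

Scaling factor: 16/12 = 4/3.
milk: 0.5 cup × 4/3 × 245 g/cup ≈ 163.3 g
mozzarella: 0.75 lb × 4/3 = 1.0 lb
grated parmesan: 140 g × 4/3 ÷ 28.35 g/oz ≈ 6.6 oz
bread flour: 2 cup × 4/3 × 127 g/cup ÷ 28.35 g/oz ≈ 11.9 oz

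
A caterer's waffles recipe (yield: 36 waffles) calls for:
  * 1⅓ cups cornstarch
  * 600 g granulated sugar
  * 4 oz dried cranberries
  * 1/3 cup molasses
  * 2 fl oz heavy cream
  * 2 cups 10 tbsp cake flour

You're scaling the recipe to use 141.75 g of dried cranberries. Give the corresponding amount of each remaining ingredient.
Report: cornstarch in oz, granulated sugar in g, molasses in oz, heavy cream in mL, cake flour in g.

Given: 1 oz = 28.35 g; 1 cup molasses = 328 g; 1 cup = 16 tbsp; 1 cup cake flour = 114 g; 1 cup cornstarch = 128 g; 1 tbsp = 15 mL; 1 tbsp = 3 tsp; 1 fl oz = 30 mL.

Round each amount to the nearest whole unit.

cornstarch: 8 oz; granulated sugar: 750 g; molasses: 5 oz; heavy cream: 75 mL; cake flour: 374 g

The original recipe has 113.4 g of dried cranberries, so the scaling factor is 141.75 ÷ 113.4 = 5/4 = 1.25.
cornstarch: 4/3 cup × 5/4 × 128 g/cup ÷ 28.35 g/oz ≈ 8 oz
granulated sugar: 600 g × 5/4 = 750 g
molasses: 1/3 cup × 5/4 × 328 g/cup ÷ 28.35 g/oz ≈ 5 oz
heavy cream: 2 fl oz × 5/4 × 30 mL/fl oz = 75 mL
cake flour: (2 cup + 10 tbsp = 2.625 cup) × 5/4 × 114 g/cup ≈ 374 g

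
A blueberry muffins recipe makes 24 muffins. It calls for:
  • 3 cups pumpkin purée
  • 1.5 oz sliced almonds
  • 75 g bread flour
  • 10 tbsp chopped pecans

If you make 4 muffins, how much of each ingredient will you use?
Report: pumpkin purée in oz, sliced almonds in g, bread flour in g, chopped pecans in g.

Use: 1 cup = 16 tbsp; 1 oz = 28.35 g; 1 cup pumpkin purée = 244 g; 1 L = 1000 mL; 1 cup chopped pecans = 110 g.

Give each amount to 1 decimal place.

Scaling factor: 4/24 = 1/6.
pumpkin purée: 3 cup × 1/6 × 244 g/cup ÷ 28.35 g/oz ≈ 4.3 oz
sliced almonds: 1.5 oz × 1/6 × 28.35 g/oz ≈ 7.1 g
bread flour: 75 g × 1/6 = 12.5 g
chopped pecans: 10 tbsp × 1/6 ÷ 16 tbsp/cup × 110 g/cup ≈ 11.5 g

pumpkin purée: 4.3 oz; sliced almonds: 7.1 g; bread flour: 12.5 g; chopped pecans: 11.5 g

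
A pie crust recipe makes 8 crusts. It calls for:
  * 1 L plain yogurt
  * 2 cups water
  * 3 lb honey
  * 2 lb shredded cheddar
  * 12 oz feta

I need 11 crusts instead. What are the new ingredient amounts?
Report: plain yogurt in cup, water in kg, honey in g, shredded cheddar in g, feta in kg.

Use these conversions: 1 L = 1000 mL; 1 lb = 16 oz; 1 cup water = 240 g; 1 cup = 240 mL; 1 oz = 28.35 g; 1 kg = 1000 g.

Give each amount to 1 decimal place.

plain yogurt: 5.7 cup; water: 0.7 kg; honey: 1871.1 g; shredded cheddar: 1247.4 g; feta: 0.5 kg

Scaling factor: 11/8 = 1.375.
plain yogurt: 1 L × 11/8 × 1000 mL/L ÷ 240 mL/cup ≈ 5.7 cup
water: 2 cup × 11/8 × 240 g/cup ÷ 1000 g/kg ≈ 0.7 kg
honey: 3 lb × 11/8 × 16 oz/lb × 28.35 g/oz = 1871.1 g
shredded cheddar: 2 lb × 11/8 × 16 oz/lb × 28.35 g/oz = 1247.4 g
feta: 12 oz × 11/8 × 28.35 g/oz ÷ 1000 g/kg ≈ 0.5 kg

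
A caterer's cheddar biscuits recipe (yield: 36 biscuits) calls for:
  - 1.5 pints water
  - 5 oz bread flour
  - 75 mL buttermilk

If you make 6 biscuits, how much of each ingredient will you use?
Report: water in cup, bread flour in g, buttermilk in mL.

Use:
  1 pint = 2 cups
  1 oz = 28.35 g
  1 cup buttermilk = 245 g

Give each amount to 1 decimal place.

Scaling factor: 6/36 = 1/6.
water: 1.5 pint × 1/6 × 2 cup/pint = 0.5 cup
bread flour: 5 oz × 1/6 × 28.35 g/oz ≈ 23.6 g
buttermilk: 75 mL × 1/6 = 12.5 mL

water: 0.5 cup; bread flour: 23.6 g; buttermilk: 12.5 mL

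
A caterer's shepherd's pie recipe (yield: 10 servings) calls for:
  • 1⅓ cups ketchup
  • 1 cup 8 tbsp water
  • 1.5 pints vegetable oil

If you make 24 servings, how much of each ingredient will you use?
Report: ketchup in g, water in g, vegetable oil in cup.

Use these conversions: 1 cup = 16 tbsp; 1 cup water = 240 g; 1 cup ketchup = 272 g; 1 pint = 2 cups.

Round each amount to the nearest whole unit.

ketchup: 870 g; water: 864 g; vegetable oil: 7 cup

Scaling factor: 24/10 = 12/5 = 2.4.
ketchup: 4/3 cup × 12/5 × 272 g/cup ≈ 870 g
water: (1 cup + 8 tbsp = 1.5 cup) × 12/5 × 240 g/cup = 864 g
vegetable oil: 1.5 pint × 12/5 × 2 cup/pint ≈ 7 cup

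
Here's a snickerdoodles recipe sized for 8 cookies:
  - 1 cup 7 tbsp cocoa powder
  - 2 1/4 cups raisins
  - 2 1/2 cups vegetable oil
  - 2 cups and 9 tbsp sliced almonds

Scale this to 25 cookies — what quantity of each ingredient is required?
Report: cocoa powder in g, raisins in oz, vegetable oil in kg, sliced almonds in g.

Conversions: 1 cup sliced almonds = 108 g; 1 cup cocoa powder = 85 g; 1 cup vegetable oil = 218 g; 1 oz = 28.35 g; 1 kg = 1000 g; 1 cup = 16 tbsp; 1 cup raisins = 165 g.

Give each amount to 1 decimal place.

Scaling factor: 25/8 = 3.125.
cocoa powder: (1 cup + 7 tbsp = 1.4375 cup) × 25/8 × 85 g/cup ≈ 381.8 g
raisins: 2.25 cup × 25/8 × 165 g/cup ÷ 28.35 g/oz ≈ 40.9 oz
vegetable oil: 2.5 cup × 25/8 × 218 g/cup ÷ 1000 g/kg ≈ 1.7 kg
sliced almonds: (2 cup + 9 tbsp = 2.5625 cup) × 25/8 × 108 g/cup ≈ 864.8 g

cocoa powder: 381.8 g; raisins: 40.9 oz; vegetable oil: 1.7 kg; sliced almonds: 864.8 g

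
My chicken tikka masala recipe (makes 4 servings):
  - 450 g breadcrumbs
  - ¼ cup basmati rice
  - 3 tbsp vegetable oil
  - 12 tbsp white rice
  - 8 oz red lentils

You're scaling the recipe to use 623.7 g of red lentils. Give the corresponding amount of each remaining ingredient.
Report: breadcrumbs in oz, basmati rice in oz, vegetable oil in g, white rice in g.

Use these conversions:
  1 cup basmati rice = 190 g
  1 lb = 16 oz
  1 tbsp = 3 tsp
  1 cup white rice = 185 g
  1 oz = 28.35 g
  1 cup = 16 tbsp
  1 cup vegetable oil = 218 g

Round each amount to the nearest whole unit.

The original recipe has 226.8 g of red lentils, so the scaling factor is 623.7 ÷ 226.8 = 11/4 = 2.75.
breadcrumbs: 450 g × 11/4 ÷ 28.35 g/oz ≈ 44 oz
basmati rice: 0.25 cup × 11/4 × 190 g/cup ÷ 28.35 g/oz ≈ 5 oz
vegetable oil: 3 tbsp × 11/4 ÷ 16 tbsp/cup × 218 g/cup ≈ 112 g
white rice: 12 tbsp × 11/4 ÷ 16 tbsp/cup × 185 g/cup ≈ 382 g

breadcrumbs: 44 oz; basmati rice: 5 oz; vegetable oil: 112 g; white rice: 382 g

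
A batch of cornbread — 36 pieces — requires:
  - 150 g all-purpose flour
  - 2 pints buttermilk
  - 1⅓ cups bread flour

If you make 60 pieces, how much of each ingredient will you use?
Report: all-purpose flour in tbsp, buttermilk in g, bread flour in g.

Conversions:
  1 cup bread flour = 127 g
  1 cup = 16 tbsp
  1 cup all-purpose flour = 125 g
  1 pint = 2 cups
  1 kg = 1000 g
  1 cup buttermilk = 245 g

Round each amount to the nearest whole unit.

all-purpose flour: 32 tbsp; buttermilk: 1633 g; bread flour: 282 g

Scaling factor: 60/36 = 5/3.
all-purpose flour: 150 g × 5/3 ÷ 125 g/cup × 16 tbsp/cup = 32 tbsp
buttermilk: 2 pint × 5/3 × 2 cup/pint × 245 g/cup ≈ 1633 g
bread flour: 4/3 cup × 5/3 × 127 g/cup ≈ 282 g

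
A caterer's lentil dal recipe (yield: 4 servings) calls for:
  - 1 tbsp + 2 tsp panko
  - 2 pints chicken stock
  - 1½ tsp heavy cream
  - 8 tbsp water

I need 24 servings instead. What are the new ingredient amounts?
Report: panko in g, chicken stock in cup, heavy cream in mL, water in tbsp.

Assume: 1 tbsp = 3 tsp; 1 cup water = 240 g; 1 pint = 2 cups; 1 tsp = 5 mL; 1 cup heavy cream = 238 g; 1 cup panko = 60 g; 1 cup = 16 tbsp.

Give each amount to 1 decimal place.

Scaling factor: 24/4 = 6.
panko: (1 tbsp + 2 tsp = 5/3 tbsp) × 6 ÷ 16 tbsp/cup × 60 g/cup = 37.5 g
chicken stock: 2 pint × 6 × 2 cup/pint = 24.0 cup
heavy cream: 1.5 tsp × 6 × 5 mL/tsp = 45.0 mL
water: 8 tbsp × 6 = 48.0 tbsp

panko: 37.5 g; chicken stock: 24.0 cup; heavy cream: 45.0 mL; water: 48.0 tbsp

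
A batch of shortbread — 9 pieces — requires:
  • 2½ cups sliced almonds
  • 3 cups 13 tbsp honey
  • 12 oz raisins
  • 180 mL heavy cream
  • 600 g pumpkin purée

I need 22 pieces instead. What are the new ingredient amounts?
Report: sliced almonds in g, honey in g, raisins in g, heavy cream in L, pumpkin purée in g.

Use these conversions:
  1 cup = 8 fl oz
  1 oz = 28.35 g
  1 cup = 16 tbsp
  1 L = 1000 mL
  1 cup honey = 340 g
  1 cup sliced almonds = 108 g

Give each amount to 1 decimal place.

Scaling factor: 22/9.
sliced almonds: 2.5 cup × 22/9 × 108 g/cup = 660.0 g
honey: (3 cup + 13 tbsp = 3.8125 cup) × 22/9 × 340 g/cup ≈ 3168.6 g
raisins: 12 oz × 22/9 × 28.35 g/oz = 831.6 g
heavy cream: 180 mL × 22/9 ÷ 1000 mL/L ≈ 0.4 L
pumpkin purée: 600 g × 22/9 ≈ 1466.7 g

sliced almonds: 660.0 g; honey: 3168.6 g; raisins: 831.6 g; heavy cream: 0.4 L; pumpkin purée: 1466.7 g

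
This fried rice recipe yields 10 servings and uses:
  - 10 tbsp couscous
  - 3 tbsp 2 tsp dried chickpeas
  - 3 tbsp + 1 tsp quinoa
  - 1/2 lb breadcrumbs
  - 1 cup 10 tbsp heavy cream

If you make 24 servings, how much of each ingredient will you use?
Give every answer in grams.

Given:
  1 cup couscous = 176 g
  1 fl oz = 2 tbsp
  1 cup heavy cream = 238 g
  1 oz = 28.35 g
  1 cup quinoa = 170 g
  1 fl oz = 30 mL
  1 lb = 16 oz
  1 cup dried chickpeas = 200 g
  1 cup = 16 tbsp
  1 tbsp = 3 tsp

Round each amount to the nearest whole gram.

couscous: 264 g; dried chickpeas: 110 g; quinoa: 85 g; breadcrumbs: 544 g; heavy cream: 928 g

Scaling factor: 24/10 = 12/5 = 2.4.
couscous: 10 tbsp × 12/5 ÷ 16 tbsp/cup × 176 g/cup = 264 g
dried chickpeas: (3 tbsp + 2 tsp = 11/3 tbsp) × 12/5 ÷ 16 tbsp/cup × 200 g/cup = 110 g
quinoa: (3 tbsp + 1 tsp = 10/3 tbsp) × 12/5 ÷ 16 tbsp/cup × 170 g/cup = 85 g
breadcrumbs: 0.5 lb × 12/5 × 16 oz/lb × 28.35 g/oz ≈ 544 g
heavy cream: (1 cup + 10 tbsp = 1.625 cup) × 12/5 × 238 g/cup ≈ 928 g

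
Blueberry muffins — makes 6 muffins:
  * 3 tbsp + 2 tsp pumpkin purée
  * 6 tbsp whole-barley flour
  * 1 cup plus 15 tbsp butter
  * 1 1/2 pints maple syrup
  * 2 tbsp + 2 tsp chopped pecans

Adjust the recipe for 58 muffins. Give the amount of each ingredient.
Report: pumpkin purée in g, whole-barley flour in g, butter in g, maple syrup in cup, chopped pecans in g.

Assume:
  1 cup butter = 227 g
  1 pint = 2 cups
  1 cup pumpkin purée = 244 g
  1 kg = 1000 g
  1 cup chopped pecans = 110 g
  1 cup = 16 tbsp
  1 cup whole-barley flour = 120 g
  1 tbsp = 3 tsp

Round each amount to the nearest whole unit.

Scaling factor: 58/6 = 29/3.
pumpkin purée: (3 tbsp + 2 tsp = 11/3 tbsp) × 29/3 ÷ 16 tbsp/cup × 244 g/cup ≈ 541 g
whole-barley flour: 6 tbsp × 29/3 ÷ 16 tbsp/cup × 120 g/cup = 435 g
butter: (1 cup + 15 tbsp = 1.9375 cup) × 29/3 × 227 g/cup ≈ 4252 g
maple syrup: 1.5 pint × 29/3 × 2 cup/pint = 29 cup
chopped pecans: (2 tbsp + 2 tsp = 8/3 tbsp) × 29/3 ÷ 16 tbsp/cup × 110 g/cup ≈ 177 g

pumpkin purée: 541 g; whole-barley flour: 435 g; butter: 4252 g; maple syrup: 29 cup; chopped pecans: 177 g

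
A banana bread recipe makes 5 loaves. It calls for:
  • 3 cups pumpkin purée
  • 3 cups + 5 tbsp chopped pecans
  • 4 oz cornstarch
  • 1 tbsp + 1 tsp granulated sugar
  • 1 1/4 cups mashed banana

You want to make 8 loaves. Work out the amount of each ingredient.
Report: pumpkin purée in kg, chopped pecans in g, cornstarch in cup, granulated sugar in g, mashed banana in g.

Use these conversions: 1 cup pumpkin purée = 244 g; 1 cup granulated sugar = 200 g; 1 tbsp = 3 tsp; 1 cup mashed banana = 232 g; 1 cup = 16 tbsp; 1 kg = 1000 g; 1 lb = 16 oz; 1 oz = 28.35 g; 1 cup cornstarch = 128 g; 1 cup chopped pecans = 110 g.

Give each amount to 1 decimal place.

Scaling factor: 8/5 = 1.6.
pumpkin purée: 3 cup × 8/5 × 244 g/cup ÷ 1000 g/kg ≈ 1.2 kg
chopped pecans: (3 cup + 5 tbsp = 3.3125 cup) × 8/5 × 110 g/cup = 583.0 g
cornstarch: 4 oz × 8/5 × 28.35 g/oz ÷ 128 g/cup ≈ 1.4 cup
granulated sugar: (1 tbsp + 1 tsp = 4/3 tbsp) × 8/5 ÷ 16 tbsp/cup × 200 g/cup ≈ 26.7 g
mashed banana: 1.25 cup × 8/5 × 232 g/cup = 464.0 g

pumpkin purée: 1.2 kg; chopped pecans: 583.0 g; cornstarch: 1.4 cup; granulated sugar: 26.7 g; mashed banana: 464.0 g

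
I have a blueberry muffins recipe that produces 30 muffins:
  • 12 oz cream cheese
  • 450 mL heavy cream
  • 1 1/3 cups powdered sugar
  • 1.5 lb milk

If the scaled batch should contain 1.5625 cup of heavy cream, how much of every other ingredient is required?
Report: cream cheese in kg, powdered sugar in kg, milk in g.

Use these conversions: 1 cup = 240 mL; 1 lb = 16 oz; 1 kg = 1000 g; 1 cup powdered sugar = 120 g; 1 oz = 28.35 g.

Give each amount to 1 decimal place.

The original recipe has 1.875 cup of heavy cream, so the scaling factor is 1.5625 ÷ 1.875 = 5/6.
cream cheese: 12 oz × 5/6 × 28.35 g/oz ÷ 1000 g/kg ≈ 0.3 kg
powdered sugar: 4/3 cup × 5/6 × 120 g/cup ÷ 1000 g/kg ≈ 0.1 kg
milk: 1.5 lb × 5/6 × 16 oz/lb × 28.35 g/oz = 567.0 g

cream cheese: 0.3 kg; powdered sugar: 0.1 kg; milk: 567.0 g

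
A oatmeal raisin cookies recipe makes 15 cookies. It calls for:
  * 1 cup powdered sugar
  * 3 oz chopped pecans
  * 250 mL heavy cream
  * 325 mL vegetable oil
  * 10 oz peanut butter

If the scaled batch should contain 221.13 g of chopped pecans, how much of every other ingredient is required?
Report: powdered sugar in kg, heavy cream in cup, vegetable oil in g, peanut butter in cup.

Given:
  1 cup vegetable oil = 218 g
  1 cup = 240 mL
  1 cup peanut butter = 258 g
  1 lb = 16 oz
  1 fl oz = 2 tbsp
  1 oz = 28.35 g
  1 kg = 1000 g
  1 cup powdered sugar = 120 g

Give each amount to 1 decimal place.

The original recipe has 85.05 g of chopped pecans, so the scaling factor is 221.13 ÷ 85.05 = 13/5 = 2.6.
powdered sugar: 1 cup × 13/5 × 120 g/cup ÷ 1000 g/kg ≈ 0.3 kg
heavy cream: 250 mL × 13/5 ÷ 240 mL/cup ≈ 2.7 cup
vegetable oil: 325 mL × 13/5 ÷ 240 mL/cup × 218 g/cup ≈ 767.5 g
peanut butter: 10 oz × 13/5 × 28.35 g/oz ÷ 258 g/cup ≈ 2.9 cup

powdered sugar: 0.3 kg; heavy cream: 2.7 cup; vegetable oil: 767.5 g; peanut butter: 2.9 cup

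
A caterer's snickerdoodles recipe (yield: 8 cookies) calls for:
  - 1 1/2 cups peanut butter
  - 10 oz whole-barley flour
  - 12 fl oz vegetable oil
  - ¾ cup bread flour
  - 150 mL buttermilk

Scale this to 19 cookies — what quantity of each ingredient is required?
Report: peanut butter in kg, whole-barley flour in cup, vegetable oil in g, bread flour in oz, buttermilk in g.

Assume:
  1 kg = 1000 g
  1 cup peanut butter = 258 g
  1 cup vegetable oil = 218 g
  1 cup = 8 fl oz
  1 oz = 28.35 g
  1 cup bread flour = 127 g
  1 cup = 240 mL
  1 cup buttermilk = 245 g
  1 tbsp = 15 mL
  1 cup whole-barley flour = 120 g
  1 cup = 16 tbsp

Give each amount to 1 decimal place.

peanut butter: 0.9 kg; whole-barley flour: 5.6 cup; vegetable oil: 776.6 g; bread flour: 8.0 oz; buttermilk: 363.7 g

Scaling factor: 19/8 = 2.375.
peanut butter: 1.5 cup × 19/8 × 258 g/cup ÷ 1000 g/kg ≈ 0.9 kg
whole-barley flour: 10 oz × 19/8 × 28.35 g/oz ÷ 120 g/cup ≈ 5.6 cup
vegetable oil: 12 fl oz × 19/8 ÷ 8 fl oz/cup × 218 g/cup ≈ 776.6 g
bread flour: 0.75 cup × 19/8 × 127 g/cup ÷ 28.35 g/oz ≈ 8.0 oz
buttermilk: 150 mL × 19/8 ÷ 240 mL/cup × 245 g/cup ≈ 363.7 g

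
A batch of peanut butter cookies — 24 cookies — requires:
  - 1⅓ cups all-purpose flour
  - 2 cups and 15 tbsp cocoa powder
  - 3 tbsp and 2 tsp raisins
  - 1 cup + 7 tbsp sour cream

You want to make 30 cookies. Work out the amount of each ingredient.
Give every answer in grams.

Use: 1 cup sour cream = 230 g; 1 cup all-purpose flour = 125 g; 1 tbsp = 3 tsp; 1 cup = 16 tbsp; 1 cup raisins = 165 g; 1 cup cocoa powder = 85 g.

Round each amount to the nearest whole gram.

Scaling factor: 30/24 = 5/4 = 1.25.
all-purpose flour: 4/3 cup × 5/4 × 125 g/cup ≈ 208 g
cocoa powder: (2 cup + 15 tbsp = 2.9375 cup) × 5/4 × 85 g/cup ≈ 312 g
raisins: (3 tbsp + 2 tsp = 11/3 tbsp) × 5/4 ÷ 16 tbsp/cup × 165 g/cup ≈ 47 g
sour cream: (1 cup + 7 tbsp = 1.4375 cup) × 5/4 × 230 g/cup ≈ 413 g

all-purpose flour: 208 g; cocoa powder: 312 g; raisins: 47 g; sour cream: 413 g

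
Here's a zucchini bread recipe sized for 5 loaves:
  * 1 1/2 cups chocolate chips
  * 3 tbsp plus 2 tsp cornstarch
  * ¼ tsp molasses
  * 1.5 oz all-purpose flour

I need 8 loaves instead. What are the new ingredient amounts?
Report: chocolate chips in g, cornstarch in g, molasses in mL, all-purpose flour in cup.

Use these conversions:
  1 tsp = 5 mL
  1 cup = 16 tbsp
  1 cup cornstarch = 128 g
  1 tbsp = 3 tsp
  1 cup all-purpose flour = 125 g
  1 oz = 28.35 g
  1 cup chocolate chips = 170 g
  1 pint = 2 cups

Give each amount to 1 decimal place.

chocolate chips: 408.0 g; cornstarch: 46.9 g; molasses: 2.0 mL; all-purpose flour: 0.5 cup

Scaling factor: 8/5 = 1.6.
chocolate chips: 1.5 cup × 8/5 × 170 g/cup = 408.0 g
cornstarch: (3 tbsp + 2 tsp = 11/3 tbsp) × 8/5 ÷ 16 tbsp/cup × 128 g/cup ≈ 46.9 g
molasses: 0.25 tsp × 8/5 × 5 mL/tsp = 2.0 mL
all-purpose flour: 1.5 oz × 8/5 × 28.35 g/oz ÷ 125 g/cup ≈ 0.5 cup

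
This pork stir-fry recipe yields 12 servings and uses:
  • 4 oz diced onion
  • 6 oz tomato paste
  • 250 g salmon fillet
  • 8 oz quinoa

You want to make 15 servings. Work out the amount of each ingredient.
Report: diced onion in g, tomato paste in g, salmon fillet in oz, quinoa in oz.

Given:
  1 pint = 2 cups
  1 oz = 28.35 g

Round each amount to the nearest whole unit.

Scaling factor: 15/12 = 5/4 = 1.25.
diced onion: 4 oz × 5/4 × 28.35 g/oz ≈ 142 g
tomato paste: 6 oz × 5/4 × 28.35 g/oz ≈ 213 g
salmon fillet: 250 g × 5/4 ÷ 28.35 g/oz ≈ 11 oz
quinoa: 8 oz × 5/4 = 10 oz

diced onion: 142 g; tomato paste: 213 g; salmon fillet: 11 oz; quinoa: 10 oz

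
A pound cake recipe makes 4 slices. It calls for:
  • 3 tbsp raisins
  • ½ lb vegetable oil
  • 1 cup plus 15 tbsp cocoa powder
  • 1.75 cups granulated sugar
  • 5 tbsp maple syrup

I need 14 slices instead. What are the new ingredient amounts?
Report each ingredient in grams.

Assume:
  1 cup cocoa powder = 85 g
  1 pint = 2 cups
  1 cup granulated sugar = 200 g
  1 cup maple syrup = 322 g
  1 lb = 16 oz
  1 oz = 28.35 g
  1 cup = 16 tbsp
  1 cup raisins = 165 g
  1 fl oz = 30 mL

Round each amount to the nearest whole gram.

raisins: 108 g; vegetable oil: 794 g; cocoa powder: 576 g; granulated sugar: 1225 g; maple syrup: 352 g

Scaling factor: 14/4 = 7/2 = 3.5.
raisins: 3 tbsp × 7/2 ÷ 16 tbsp/cup × 165 g/cup ≈ 108 g
vegetable oil: 0.5 lb × 7/2 × 16 oz/lb × 28.35 g/oz ≈ 794 g
cocoa powder: (1 cup + 15 tbsp = 1.9375 cup) × 7/2 × 85 g/cup ≈ 576 g
granulated sugar: 1.75 cup × 7/2 × 200 g/cup = 1225 g
maple syrup: 5 tbsp × 7/2 ÷ 16 tbsp/cup × 322 g/cup ≈ 352 g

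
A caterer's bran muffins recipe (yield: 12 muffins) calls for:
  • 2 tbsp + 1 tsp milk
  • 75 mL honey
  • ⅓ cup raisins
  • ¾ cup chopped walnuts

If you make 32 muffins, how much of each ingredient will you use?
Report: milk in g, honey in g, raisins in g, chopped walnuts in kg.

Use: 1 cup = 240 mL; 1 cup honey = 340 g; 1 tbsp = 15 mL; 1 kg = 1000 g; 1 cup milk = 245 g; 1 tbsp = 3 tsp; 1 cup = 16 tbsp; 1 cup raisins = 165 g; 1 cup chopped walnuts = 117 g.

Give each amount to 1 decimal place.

milk: 95.3 g; honey: 283.3 g; raisins: 146.7 g; chopped walnuts: 0.2 kg

Scaling factor: 32/12 = 8/3.
milk: (2 tbsp + 1 tsp = 7/3 tbsp) × 8/3 ÷ 16 tbsp/cup × 245 g/cup ≈ 95.3 g
honey: 75 mL × 8/3 ÷ 240 mL/cup × 340 g/cup ≈ 283.3 g
raisins: 1/3 cup × 8/3 × 165 g/cup ≈ 146.7 g
chopped walnuts: 0.75 cup × 8/3 × 117 g/cup ÷ 1000 g/kg ≈ 0.2 kg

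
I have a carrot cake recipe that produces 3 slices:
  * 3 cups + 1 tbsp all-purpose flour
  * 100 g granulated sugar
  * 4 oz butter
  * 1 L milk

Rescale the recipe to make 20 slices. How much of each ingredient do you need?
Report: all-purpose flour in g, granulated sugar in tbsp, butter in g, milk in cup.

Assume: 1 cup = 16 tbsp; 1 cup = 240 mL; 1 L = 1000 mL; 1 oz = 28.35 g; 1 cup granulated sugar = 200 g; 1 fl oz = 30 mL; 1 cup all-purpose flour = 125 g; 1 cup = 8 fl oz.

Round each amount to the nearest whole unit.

all-purpose flour: 2552 g; granulated sugar: 53 tbsp; butter: 756 g; milk: 28 cup

Scaling factor: 20/3.
all-purpose flour: (3 cup + 1 tbsp = 3.0625 cup) × 20/3 × 125 g/cup ≈ 2552 g
granulated sugar: 100 g × 20/3 ÷ 200 g/cup × 16 tbsp/cup ≈ 53 tbsp
butter: 4 oz × 20/3 × 28.35 g/oz = 756 g
milk: 1 L × 20/3 × 1000 mL/L ÷ 240 mL/cup ≈ 28 cup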